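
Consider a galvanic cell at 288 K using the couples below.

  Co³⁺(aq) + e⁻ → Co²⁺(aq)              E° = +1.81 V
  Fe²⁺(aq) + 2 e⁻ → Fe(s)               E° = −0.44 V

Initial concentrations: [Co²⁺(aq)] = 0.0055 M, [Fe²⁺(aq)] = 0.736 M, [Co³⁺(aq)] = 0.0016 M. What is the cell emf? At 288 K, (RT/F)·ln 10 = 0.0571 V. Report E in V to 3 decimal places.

Since E°(Co³⁺/Co²⁺) > E°(Fe²⁺/Fe), Co³⁺/Co²⁺ serves as the cathode.
The standard potential is +1.81 − (−0.44) = +2.25 V and the balanced reaction transfers n = 2 electrons.
The balanced reaction is 2 Co³⁺(aq) + Fe(s) → 2 Co²⁺(aq) + Fe²⁺(aq), so Q = ([Co²⁺(aq)]^2·[Fe²⁺(aq)]) / [Co³⁺(aq)]^2 = 8.7 and log Q = 0.939.
E = E° − (0.0571/n)·log Q = +2.25 − (0.0571/2)(0.939) = +2.223 V.

+2.223 V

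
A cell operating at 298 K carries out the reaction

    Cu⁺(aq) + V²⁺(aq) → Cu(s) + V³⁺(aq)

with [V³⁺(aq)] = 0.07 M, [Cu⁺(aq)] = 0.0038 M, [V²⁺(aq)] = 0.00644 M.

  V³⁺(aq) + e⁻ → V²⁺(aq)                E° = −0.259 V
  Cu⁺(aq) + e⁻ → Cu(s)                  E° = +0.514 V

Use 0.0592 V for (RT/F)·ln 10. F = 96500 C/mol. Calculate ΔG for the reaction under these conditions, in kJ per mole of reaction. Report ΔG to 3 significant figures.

The standard cell potential is +0.514 − (−0.259) = +0.773 V, with n = 1 electron in the balanced equation.
Q = [V³⁺(aq)] / ([Cu⁺(aq)]·[V²⁺(aq)]) = 2.86×10^3, so log Q = 3.456 and E = +0.773 − (0.0592/1)(3.456) = +0.5684 V.
Finally ΔG = −nFE = −(1)(96500 C/mol)(+0.5684 V) = −54.9 kJ/mol.

−54.9 kJ/mol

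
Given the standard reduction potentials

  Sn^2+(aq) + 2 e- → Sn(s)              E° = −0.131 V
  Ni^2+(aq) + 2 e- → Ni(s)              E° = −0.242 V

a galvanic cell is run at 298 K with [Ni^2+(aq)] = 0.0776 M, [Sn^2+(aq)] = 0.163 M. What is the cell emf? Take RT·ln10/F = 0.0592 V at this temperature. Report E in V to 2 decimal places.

The Sn²⁺/Sn couple has the more positive E°, so it is the cathode; Ni²⁺/Ni is the anode.
E°cell = E°cat − E°an = −0.131 − (−0.242) = +0.111 V; n = 2.
For the overall reaction Sn^2+(aq) + Ni(s) → Sn(s) + Ni^2+(aq), Q = [Ni^2+(aq)] / [Sn^2+(aq)] = 0.476, giving log Q = −0.322.
E = E° − (0.0592/n)·log Q = +0.111 − (0.0592/2)(−0.322) = +0.12 V.

+0.12 V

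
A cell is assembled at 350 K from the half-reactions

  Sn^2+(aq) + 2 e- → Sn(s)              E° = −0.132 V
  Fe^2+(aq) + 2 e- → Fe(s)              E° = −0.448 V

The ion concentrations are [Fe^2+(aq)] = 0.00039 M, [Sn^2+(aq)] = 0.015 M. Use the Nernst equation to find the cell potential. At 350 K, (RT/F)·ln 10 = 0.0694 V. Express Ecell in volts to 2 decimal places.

+0.37 V

Since E°(Sn²⁺/Sn) > E°(Fe²⁺/Fe), Sn²⁺/Sn serves as the cathode.
E°cell = E°cat − E°an = −0.132 − (−0.448) = +0.316 V; n = 2.
The balanced reaction is Sn^2+(aq) + Fe(s) → Sn(s) + Fe^2+(aq), so Q = [Fe^2+(aq)] / [Sn^2+(aq)] = 0.026 and log Q = −1.585.
By the Nernst equation, E = +0.316 − (0.0694/2)·(−1.585) = +0.37 V.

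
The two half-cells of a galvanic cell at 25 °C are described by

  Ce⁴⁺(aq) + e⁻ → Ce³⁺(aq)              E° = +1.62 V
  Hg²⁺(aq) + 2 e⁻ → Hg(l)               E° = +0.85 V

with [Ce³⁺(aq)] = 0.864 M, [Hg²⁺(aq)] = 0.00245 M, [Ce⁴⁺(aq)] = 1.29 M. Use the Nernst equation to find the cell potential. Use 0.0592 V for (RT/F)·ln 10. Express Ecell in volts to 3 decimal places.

Since E°(Ce⁴⁺/Ce³⁺) > E°(Hg²⁺/Hg), Ce⁴⁺/Ce³⁺ serves as the cathode.
The standard potential is +1.62 − (+0.85) = +0.77 V and the balanced reaction transfers n = 2 electrons.
The balanced reaction is 2 Ce⁴⁺(aq) + Hg(l) → 2 Ce³⁺(aq) + Hg²⁺(aq), so Q = ([Ce³⁺(aq)]^2·[Hg²⁺(aq)]) / [Ce⁴⁺(aq)]^2 = 0.0011 and log Q = −2.959.
Applying E = E° − (RT ln10/nF)·log Q gives +0.77 − (0.0592/2)(−2.959) = +0.858 V.

+0.858 V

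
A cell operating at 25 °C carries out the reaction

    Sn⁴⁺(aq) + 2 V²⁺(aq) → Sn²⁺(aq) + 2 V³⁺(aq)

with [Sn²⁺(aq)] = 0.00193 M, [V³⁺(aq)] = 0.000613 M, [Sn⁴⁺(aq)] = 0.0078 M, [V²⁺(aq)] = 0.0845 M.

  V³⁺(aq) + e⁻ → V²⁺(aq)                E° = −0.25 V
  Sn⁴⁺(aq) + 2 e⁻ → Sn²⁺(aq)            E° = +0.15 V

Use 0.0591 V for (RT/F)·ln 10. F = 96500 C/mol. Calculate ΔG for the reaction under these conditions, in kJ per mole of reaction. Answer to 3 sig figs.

−105 kJ/mol

The standard cell potential is +0.15 − (−0.25) = +0.40 V, with n = 2 electrons in the balanced equation.
Q = ([Sn²⁺(aq)]·[V³⁺(aq)]^2) / ([Sn⁴⁺(aq)]·[V²⁺(aq)]^2) = 1.3×10^−5, so log Q = −4.885 and E = +0.40 − (0.0591/2)(−4.885) = +0.5444 V.
Finally ΔG = −nFE = −(2)(96500 C/mol)(+0.5444 V) = −105 kJ/mol.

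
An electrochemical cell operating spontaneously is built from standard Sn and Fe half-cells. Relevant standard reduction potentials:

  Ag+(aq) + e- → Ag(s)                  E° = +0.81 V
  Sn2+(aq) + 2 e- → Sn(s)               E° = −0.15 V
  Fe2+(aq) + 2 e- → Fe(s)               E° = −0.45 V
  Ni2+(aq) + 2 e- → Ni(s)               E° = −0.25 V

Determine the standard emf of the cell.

+0.30 V

Of the two couples in this cell, the one with the more positive reduction potential is reduced at the cathode: here that is Sn²⁺/Sn (−0.15 V); Fe²⁺/Fe (−0.45 V) is the anode.
E°cell = E°(cathode) − E°(anode) = −0.15 − (−0.45) = +0.30 V.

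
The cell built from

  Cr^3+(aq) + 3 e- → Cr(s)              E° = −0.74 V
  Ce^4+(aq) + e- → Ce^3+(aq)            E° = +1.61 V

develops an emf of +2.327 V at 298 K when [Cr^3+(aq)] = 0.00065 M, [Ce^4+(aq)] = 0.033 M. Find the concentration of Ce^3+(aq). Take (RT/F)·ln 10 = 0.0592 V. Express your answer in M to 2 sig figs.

0.93 M

Ce⁴⁺/Ce³⁺ is the cathode (higher E°); E°cell = +1.61 − (−0.74) = +2.35 V with n = 3.
From the Nernst equation, log Q = n(E° − E)/0.0592 = 3·(+2.35 − (+2.327))/0.0592 = 1.166.
The balanced reaction is 3 Ce^4+(aq) + Cr(s) → 3 Ce^3+(aq) + Cr^3+(aq), so Q = ([Ce^3+(aq)]^3·[Cr^3+(aq)]) / [Ce^4+(aq)]^3.
Isolating [Ce^3+(aq)] in Q = 10^{1.166} yields log [Ce^3+(aq)] = −0.030, i.e. 0.93 M.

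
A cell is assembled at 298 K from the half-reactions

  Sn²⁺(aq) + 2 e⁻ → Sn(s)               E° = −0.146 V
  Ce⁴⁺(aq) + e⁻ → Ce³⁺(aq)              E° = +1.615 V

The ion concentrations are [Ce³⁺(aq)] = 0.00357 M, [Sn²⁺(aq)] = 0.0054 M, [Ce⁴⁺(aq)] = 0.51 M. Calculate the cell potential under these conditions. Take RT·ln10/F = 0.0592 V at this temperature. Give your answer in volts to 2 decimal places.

+1.96 V

The Ce⁴⁺/Ce³⁺ couple has the more positive E°, so it is the cathode; Sn²⁺/Sn is the anode.
E°cell = +1.615 − (−0.146) = +1.761 V, with n = 2 electrons transferred.
The balanced reaction is 2 Ce⁴⁺(aq) + Sn(s) → 2 Ce³⁺(aq) + Sn²⁺(aq), so Q = ([Ce³⁺(aq)]^2·[Sn²⁺(aq)]) / [Ce⁴⁺(aq)]^2 = 2.65×10^−7 and log Q = −6.577.
E = E° − (0.0592/n)·log Q = +1.761 − (0.0592/2)(−6.577) = +1.96 V.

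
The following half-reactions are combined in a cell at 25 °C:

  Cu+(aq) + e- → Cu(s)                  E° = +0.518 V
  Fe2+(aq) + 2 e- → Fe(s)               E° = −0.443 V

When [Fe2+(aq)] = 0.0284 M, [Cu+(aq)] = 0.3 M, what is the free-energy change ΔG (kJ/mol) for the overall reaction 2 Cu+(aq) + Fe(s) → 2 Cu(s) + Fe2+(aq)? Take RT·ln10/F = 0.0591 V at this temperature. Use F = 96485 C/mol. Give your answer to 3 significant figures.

−188 kJ/mol

The standard cell potential is +0.518 − (−0.443) = +0.961 V, with n = 2 electrons in the balanced equation.
Q = [Fe2+(aq)] / [Cu+(aq)]^2 = 0.316, so log Q = −0.501 and E = +0.961 − (0.0591/2)(−0.501) = +0.9758 V.
Then ΔG = −nFE = −2 × 96485 × +0.9758 J/mol = −188 kJ/mol.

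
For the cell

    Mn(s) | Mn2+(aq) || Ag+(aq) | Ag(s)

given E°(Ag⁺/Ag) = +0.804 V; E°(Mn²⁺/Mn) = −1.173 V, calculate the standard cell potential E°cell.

By convention the left-hand electrode in cell notation is the anode (oxidation) and the right-hand electrode is the cathode (reduction).
E°cell = E°(right) − E°(left) = +0.804 − (−1.173) = +1.977 V.

+1.977 V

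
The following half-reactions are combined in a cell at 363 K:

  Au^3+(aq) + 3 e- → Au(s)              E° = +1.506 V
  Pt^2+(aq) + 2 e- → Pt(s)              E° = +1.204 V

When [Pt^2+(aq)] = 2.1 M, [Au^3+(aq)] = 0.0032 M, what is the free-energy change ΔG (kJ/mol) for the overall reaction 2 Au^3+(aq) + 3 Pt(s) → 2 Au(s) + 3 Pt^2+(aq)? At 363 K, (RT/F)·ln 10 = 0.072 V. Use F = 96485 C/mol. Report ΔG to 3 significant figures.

−133 kJ/mol

With Au³⁺/Au reduced at the cathode, E°cell = +1.506 − (+1.204) = +0.302 V and n = 6.
The reaction quotient is [Pt^2+(aq)]^3 / [Au^3+(aq)]^2 = 9.04×10^5; by Nernst, E = +0.302 − (0.072/6)(5.956) = +0.2305 V.
ΔG = −nFE = −(6)(96485)(+0.2305) J/mol = −133 kJ/mol.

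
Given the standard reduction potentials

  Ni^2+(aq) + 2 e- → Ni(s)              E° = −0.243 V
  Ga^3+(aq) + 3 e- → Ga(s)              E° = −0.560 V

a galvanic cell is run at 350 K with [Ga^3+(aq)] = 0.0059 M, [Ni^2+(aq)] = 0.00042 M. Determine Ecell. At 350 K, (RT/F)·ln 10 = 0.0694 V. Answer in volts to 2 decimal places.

The Ni²⁺/Ni couple has the more positive E°, so it is the cathode; Ga³⁺/Ga is the anode.
E°cell = E°cat − E°an = −0.243 − (−0.560) = +0.317 V; n = 6.
The balanced reaction is 3 Ni^2+(aq) + 2 Ga(s) → 3 Ni(s) + 2 Ga^3+(aq), so Q = [Ga^3+(aq)]^2 / [Ni^2+(aq)]^3 = 4.7×10^5 and log Q = 5.672.
E = E° − (0.0694/n)·log Q = +0.317 − (0.0694/6)(5.672) = +0.25 V.

+0.25 V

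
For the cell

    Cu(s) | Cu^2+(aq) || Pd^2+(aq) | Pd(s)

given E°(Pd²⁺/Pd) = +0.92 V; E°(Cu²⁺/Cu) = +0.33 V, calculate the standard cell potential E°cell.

By convention the left-hand electrode in cell notation is the anode (oxidation) and the right-hand electrode is the cathode (reduction).
E°cell = E°(right) − E°(left) = +0.92 − (+0.33) = +0.59 V.

+0.59 V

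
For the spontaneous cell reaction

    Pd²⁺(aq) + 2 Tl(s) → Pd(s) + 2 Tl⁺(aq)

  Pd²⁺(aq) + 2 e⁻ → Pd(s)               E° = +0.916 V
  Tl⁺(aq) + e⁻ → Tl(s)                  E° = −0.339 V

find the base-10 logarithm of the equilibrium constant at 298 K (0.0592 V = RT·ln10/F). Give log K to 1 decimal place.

The Pd²⁺/Pd couple is reduced (cathode); E°cell = +0.916 − (−0.339) = +1.255 V with n = 2.
At equilibrium E = 0, so log K = nE°cell / 0.0592 = (2)(+1.255) / 0.0592 = 42.4.

log K = 42.4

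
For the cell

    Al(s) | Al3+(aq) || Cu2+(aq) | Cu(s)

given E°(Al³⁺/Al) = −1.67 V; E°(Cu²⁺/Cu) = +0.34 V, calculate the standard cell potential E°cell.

+2.01 V

By convention the left-hand electrode in cell notation is the anode (oxidation) and the right-hand electrode is the cathode (reduction).
E°cell = E°(right) − E°(left) = +0.34 − (−1.67) = +2.01 V.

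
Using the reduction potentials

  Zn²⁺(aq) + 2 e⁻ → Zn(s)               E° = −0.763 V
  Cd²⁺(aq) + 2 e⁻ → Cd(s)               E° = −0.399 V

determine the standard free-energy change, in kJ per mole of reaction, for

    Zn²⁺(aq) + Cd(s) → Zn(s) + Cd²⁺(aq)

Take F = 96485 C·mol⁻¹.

+70.2 kJ/mol

In the reaction as written Zn²⁺(aq) is reduced, so the Zn²⁺/Zn couple is the cathode and Cd²⁺/Cd is the anode.
E°cell = −0.763 − (−0.399) = −0.364 V; balancing electrons gives n = 2.
ΔG° = −nFE°cell = −(2)(96485)(−0.364) J/mol = +70.2 kJ/mol.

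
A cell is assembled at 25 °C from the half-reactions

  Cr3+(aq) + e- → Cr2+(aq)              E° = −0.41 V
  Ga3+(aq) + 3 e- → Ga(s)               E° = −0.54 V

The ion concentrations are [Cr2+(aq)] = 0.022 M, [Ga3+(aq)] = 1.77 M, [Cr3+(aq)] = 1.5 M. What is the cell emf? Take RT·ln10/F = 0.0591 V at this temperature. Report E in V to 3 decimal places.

+0.233 V

Since E°(Cr³⁺/Cr²⁺) > E°(Ga³⁺/Ga), Cr³⁺/Cr²⁺ serves as the cathode.
E°cell = −0.41 − (−0.54) = +0.13 V, with n = 3 electrons transferred.
The balanced reaction is 3 Cr3+(aq) + Ga(s) → 3 Cr2+(aq) + Ga3+(aq), so Q = ([Cr2+(aq)]^3·[Ga3+(aq)]) / [Cr3+(aq)]^3 = 5.58×10^−6 and log Q = −5.253.
Applying E = E° − (RT ln10/nF)·log Q gives +0.13 − (0.0591/3)(−5.253) = +0.233 V.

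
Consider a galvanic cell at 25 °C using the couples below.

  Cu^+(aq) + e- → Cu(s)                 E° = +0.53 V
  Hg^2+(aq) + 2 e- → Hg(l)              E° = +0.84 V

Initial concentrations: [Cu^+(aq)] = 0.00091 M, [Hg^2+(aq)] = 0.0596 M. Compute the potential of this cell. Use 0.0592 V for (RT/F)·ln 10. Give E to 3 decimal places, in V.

The Hg²⁺/Hg couple has the more positive E°, so it is the cathode; Cu⁺/Cu is the anode.
E°cell = E°cat − E°an = +0.84 − (+0.53) = +0.31 V; n = 2.
Balancing gives Hg^2+(aq) + 2 Cu(s) → Hg(l) + 2 Cu^+(aq); hence Q = [Cu^+(aq)]^2 / [Hg^2+(aq)] = 1.39×10^−5 (log Q = −4.857).
E = E° − (0.0592/n)·log Q = +0.31 − (0.0592/2)(−4.857) = +0.454 V.

+0.454 V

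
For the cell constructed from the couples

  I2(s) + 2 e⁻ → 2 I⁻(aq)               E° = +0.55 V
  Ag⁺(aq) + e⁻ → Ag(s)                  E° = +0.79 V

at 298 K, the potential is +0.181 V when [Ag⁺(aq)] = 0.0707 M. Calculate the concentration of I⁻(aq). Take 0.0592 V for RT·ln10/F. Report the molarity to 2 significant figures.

1.4 M

Ag⁺/Ag is the cathode (higher E°); E°cell = +0.79 − (+0.55) = +0.24 V with n = 2.
From the Nernst equation, log Q = n(E° − E)/0.0592 = 2·(+0.24 − (+0.181))/0.0592 = 1.993.
Balancing electrons gives 2 Ag⁺(aq) + 2 I⁻(aq) → 2 Ag(s) + I2(s); thus Q = 1 / ([Ag⁺(aq)]^2·[I⁻(aq)]^2).
Isolating [I⁻(aq)] in Q = 10^{1.993} yields log [I⁻(aq)] = 0.154, i.e. 1.4 M.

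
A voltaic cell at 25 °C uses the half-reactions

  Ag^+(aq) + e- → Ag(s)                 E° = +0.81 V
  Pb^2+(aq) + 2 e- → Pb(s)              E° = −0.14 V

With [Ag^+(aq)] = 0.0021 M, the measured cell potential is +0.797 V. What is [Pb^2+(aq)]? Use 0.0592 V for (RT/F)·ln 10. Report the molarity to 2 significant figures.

With Ag⁺/Ag at the cathode and Pb²⁺/Pb at the anode, E°cell = +0.81 − (−0.14) = +0.95 V (n = 2).
From the Nernst equation, log Q = n(E° − E)/0.0592 = 2·(+0.95 − (+0.797))/0.0592 = 5.169.
The balanced reaction is 2 Ag^+(aq) + Pb(s) → 2 Ag(s) + Pb^2+(aq), so Q = [Pb^2+(aq)] / [Ag^+(aq)]^2.
Substituting the known concentrations and solving, log [Pb^2+(aq)] = −0.187 and [Pb^2+(aq)] = 0.65 M.

0.65 M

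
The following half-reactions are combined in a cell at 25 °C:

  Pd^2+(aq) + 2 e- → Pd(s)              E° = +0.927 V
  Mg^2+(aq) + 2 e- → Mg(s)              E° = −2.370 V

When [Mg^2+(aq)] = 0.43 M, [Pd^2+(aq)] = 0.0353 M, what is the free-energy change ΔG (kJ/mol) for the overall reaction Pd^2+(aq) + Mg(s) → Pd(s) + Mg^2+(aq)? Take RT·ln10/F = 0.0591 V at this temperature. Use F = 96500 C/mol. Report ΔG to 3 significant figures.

The standard cell potential is +0.927 − (−2.370) = +3.297 V, with n = 2 electrons in the balanced equation.
Here Q = [Mg^2+(aq)] / [Pd^2+(aq)] = 12.2 (log Q = 1.086), giving E = +3.297 − (0.0591/2)·(1.086) = +3.2649 V.
Then ΔG = −nFE = −2 × 96500 × +3.2649 J/mol = −630 kJ/mol.

−630 kJ/mol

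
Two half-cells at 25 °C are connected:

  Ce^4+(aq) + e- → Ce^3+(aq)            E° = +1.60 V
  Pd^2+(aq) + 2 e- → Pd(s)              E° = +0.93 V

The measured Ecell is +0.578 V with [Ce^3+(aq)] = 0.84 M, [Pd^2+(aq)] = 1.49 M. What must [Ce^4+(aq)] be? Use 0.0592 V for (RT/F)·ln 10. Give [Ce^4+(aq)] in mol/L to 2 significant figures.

0.029 M

Ce⁴⁺/Ce³⁺ is the cathode (higher E°); E°cell = +1.60 − (+0.93) = +0.67 V with n = 2.
Rearranging E = E° − (0.0592/n)·log Q gives log Q = 2(+0.67 − (+0.578))/0.0592 = 3.108.
Balancing electrons gives 2 Ce^4+(aq) + Pd(s) → 2 Ce^3+(aq) + Pd^2+(aq); thus Q = ([Ce^3+(aq)]^2·[Pd^2+(aq)]) / [Ce^4+(aq)]^2.
Isolating [Ce^4+(aq)] in Q = 10^{3.108} yields log [Ce^4+(aq)] = −1.543, i.e. 0.029 M.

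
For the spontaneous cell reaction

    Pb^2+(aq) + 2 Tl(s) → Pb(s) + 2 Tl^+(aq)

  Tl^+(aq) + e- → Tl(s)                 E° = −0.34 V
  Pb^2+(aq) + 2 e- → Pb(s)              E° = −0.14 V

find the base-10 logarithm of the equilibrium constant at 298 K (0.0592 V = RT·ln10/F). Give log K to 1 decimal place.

log K = 6.8

The Pb²⁺/Pb couple is reduced (cathode); E°cell = −0.14 − (−0.34) = +0.20 V with n = 2.
At equilibrium E = 0, so log K = nE°cell / 0.0592 = (2)(+0.20) / 0.0592 = 6.8.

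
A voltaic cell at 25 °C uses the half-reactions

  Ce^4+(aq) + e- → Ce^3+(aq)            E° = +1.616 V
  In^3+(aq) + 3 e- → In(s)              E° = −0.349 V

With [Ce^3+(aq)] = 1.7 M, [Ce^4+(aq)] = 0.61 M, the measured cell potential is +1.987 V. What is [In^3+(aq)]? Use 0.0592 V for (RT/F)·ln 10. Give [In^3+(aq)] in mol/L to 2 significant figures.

0.0035 M

The Ce⁴⁺/Ce³⁺ couple has the larger reduction potential, so it is the cathode: E°cell = +1.616 − (−0.349) = +1.965 V and n = 3.
Since E = E° − (0.0592/n)·log Q, log Q = n(E° − E)/0.0592 = −1.115.
The balanced reaction is 3 Ce^4+(aq) + In(s) → 3 Ce^3+(aq) + In^3+(aq), so Q = ([Ce^3+(aq)]^3·[In^3+(aq)]) / [Ce^4+(aq)]^3.
Solving for the unknown gives log [In^3+(aq)] = −2.450, so [In^3+(aq)] ≈ 0.0035 M.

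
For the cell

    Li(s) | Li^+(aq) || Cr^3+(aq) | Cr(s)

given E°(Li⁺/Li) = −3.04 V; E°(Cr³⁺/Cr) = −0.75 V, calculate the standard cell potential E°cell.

+2.29 V

By convention the left-hand electrode in cell notation is the anode (oxidation) and the right-hand electrode is the cathode (reduction).
E°cell = E°(right) − E°(left) = −0.75 − (−3.04) = +2.29 V.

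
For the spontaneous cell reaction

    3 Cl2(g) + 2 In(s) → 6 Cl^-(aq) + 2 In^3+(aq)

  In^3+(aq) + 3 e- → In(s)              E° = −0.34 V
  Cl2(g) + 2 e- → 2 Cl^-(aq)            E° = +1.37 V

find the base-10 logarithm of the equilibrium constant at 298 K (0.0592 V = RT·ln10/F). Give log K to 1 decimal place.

log K = 173.3

The Cl₂/Cl⁻ couple is reduced (cathode); E°cell = +1.37 − (−0.34) = +1.71 V with n = 6.
At equilibrium E = 0, so log K = nE°cell / 0.0592 = (6)(+1.71) / 0.0592 = 173.3.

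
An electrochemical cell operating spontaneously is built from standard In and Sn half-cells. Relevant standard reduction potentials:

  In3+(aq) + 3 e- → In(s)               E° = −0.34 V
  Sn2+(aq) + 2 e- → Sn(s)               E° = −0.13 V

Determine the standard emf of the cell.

+0.21 V

Of the two couples in this cell, the one with the more positive reduction potential is reduced at the cathode: here that is Sn²⁺/Sn (−0.13 V); In³⁺/In (−0.34 V) is the anode.
E°cell = E°(cathode) − E°(anode) = −0.13 − (−0.34) = +0.21 V.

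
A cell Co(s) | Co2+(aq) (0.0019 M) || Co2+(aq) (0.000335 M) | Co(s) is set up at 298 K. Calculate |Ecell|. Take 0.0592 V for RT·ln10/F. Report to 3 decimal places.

0.022 V

For a concentration cell E°cell = 0, since both electrodes use the same couple.
The compartment with the higher Co2+(aq) concentration (0.0019 M) acts as the cathode; ions are reduced there and produced at the dilute (0.000335 M) anode.
With n = 2, Ecell = −(0.0592/2)·log([dilute]/[conc]) = −(0.0592/2)·log(0.000335/0.0019) = +0.022 V.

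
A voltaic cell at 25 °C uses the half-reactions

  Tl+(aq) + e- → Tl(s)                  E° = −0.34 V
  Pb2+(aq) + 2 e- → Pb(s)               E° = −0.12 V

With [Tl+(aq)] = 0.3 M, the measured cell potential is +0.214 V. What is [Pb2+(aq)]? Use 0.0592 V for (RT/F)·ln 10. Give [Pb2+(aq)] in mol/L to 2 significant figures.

Pb²⁺/Pb is the cathode (higher E°); E°cell = −0.12 − (−0.34) = +0.22 V with n = 2.
From the Nernst equation, log Q = n(E° − E)/0.0592 = 2·(+0.22 − (+0.214))/0.0592 = 0.203.
For Pb2+(aq) + 2 Tl(s) → Pb(s) + 2 Tl+(aq), the reaction quotient is Q = [Tl+(aq)]^2 / [Pb2+(aq)].
Substituting the known concentrations and solving, log [Pb2+(aq)] = −1.249 and [Pb2+(aq)] = 0.056 M.

0.056 M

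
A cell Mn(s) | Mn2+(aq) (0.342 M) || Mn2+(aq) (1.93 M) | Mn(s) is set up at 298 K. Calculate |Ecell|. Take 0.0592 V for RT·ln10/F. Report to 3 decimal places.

For a concentration cell E°cell = 0, since both electrodes use the same couple.
The compartment with the higher Mn2+(aq) concentration (1.93 M) acts as the cathode; ions are reduced there and produced at the dilute (0.342 M) anode.
With n = 2, Ecell = −(0.0592/2)·log([dilute]/[conc]) = −(0.0592/2)·log(0.342/1.93) = +0.022 V.

0.022 V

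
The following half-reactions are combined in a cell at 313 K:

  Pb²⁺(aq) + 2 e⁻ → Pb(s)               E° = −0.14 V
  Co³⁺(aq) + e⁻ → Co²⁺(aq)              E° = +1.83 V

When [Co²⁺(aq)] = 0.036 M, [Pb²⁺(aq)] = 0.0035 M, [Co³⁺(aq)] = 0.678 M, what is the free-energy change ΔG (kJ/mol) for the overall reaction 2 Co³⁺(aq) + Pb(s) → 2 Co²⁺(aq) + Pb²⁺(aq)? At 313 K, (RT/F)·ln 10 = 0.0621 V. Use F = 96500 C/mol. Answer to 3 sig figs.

−410 kJ/mol

E°cell = +1.83 − (−0.14) = +1.97 V; the balanced reaction transfers n = 2 electrons.
Q = ([Co²⁺(aq)]^2·[Pb²⁺(aq)]) / [Co³⁺(aq)]^2 = 9.87×10^−6, so log Q = −5.006 and E = +1.97 − (0.0621/2)(−5.006) = +2.1254 V.
Then ΔG = −nFE = −2 × 96500 × +2.1254 J/mol = −410 kJ/mol.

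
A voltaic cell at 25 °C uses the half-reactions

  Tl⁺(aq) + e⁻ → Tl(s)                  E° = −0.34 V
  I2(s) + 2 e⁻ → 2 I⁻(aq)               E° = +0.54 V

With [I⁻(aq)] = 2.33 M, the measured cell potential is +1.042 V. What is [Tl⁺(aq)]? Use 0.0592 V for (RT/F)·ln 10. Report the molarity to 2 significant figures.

With I₂/I⁻ at the cathode and Tl⁺/Tl at the anode, E°cell = +0.54 − (−0.34) = +0.88 V (n = 2).
Rearranging E = E° − (0.0592/n)·log Q gives log Q = 2(+0.88 − (+1.042))/0.0592 = −5.473.
The balanced reaction is I2(s) + 2 Tl(s) → 2 I⁻(aq) + 2 Tl⁺(aq), so Q = [I⁻(aq)]^2·[Tl⁺(aq)]^2.
Substituting the known concentrations and solving, log [Tl⁺(aq)] = −3.104 and [Tl⁺(aq)] = 0.00079 M.

0.00079 M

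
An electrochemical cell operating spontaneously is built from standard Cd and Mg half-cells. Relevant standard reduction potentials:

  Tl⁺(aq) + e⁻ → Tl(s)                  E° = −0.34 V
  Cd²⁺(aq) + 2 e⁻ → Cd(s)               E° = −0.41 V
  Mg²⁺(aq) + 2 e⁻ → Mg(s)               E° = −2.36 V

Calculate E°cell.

+1.95 V

The Cd²⁺/Cd couple has the higher E°, so Cd ion is reduced (cathode) and Mg is oxidized (anode).
E°cell = E°(cathode) − E°(anode) = −0.41 − (−2.36) = +1.95 V.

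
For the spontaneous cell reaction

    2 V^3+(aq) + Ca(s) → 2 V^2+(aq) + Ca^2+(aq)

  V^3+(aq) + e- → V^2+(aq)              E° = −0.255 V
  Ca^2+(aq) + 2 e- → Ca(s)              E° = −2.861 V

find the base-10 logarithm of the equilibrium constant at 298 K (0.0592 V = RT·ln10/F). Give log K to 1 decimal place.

The V³⁺/V²⁺ couple is reduced (cathode); E°cell = −0.255 − (−2.861) = +2.606 V with n = 2.
At equilibrium E = 0, so log K = nE°cell / 0.0592 = (2)(+2.606) / 0.0592 = 88.0.

log K = 88.0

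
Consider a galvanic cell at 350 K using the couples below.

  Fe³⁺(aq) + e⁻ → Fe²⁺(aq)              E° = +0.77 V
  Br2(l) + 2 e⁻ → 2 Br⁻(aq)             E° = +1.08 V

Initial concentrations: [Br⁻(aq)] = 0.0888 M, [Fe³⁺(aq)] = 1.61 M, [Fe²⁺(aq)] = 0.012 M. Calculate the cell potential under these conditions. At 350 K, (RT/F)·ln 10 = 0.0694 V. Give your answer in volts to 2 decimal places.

Since E°(Br₂/Br⁻) > E°(Fe³⁺/Fe²⁺), Br₂/Br⁻ serves as the cathode.
E°cell = +1.08 − (+0.77) = +0.31 V, with n = 2 electrons transferred.
The balanced reaction is Br2(l) + 2 Fe²⁺(aq) → 2 Br⁻(aq) + 2 Fe³⁺(aq), so Q = ([Br⁻(aq)]^2·[Fe³⁺(aq)]^2) / [Fe²⁺(aq)]^2 = 142 and log Q = 2.152.
By the Nernst equation, E = +0.31 − (0.0694/2)·(2.152) = +0.24 V.

+0.24 V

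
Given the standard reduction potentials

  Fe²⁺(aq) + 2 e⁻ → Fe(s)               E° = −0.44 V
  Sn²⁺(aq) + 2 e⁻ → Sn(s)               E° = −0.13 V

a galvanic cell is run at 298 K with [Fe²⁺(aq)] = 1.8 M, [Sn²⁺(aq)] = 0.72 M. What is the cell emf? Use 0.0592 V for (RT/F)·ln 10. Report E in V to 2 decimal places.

Since E°(Sn²⁺/Sn) > E°(Fe²⁺/Fe), Sn²⁺/Sn serves as the cathode.
E°cell = E°cat − E°an = −0.13 − (−0.44) = +0.31 V; n = 2.
For the overall reaction Sn²⁺(aq) + Fe(s) → Sn(s) + Fe²⁺(aq), Q = [Fe²⁺(aq)] / [Sn²⁺(aq)] = 2.5, giving log Q = 0.398.
E = E° − (0.0592/n)·log Q = +0.31 − (0.0592/2)(0.398) = +0.30 V.

+0.30 V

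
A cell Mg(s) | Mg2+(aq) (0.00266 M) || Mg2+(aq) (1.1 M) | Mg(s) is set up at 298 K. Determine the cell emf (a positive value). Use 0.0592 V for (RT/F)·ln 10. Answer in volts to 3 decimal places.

For a concentration cell E°cell = 0, since both electrodes use the same couple.
The compartment with the higher Mg2+(aq) concentration (1.1 M) acts as the cathode; ions are reduced there and produced at the dilute (0.00266 M) anode.
With n = 2, Ecell = −(0.0592/2)·log([dilute]/[conc]) = −(0.0592/2)·log(0.00266/1.1) = +0.077 V.

0.077 V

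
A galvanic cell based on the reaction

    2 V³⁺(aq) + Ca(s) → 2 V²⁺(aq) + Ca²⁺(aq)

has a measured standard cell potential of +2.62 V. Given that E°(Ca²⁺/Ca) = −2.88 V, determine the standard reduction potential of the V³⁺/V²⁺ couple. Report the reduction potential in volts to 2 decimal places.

In the reaction as written the V³⁺/V²⁺ couple is reduced (cathode) and Ca²⁺/Ca is oxidized (anode), so E°cell = E°(V³⁺/V²⁺) − E°(Ca²⁺/Ca).
E°(V³⁺/V²⁺) = E°cell + E°(anode) = +2.62 + (−2.88) = −0.26 V.

−0.26 V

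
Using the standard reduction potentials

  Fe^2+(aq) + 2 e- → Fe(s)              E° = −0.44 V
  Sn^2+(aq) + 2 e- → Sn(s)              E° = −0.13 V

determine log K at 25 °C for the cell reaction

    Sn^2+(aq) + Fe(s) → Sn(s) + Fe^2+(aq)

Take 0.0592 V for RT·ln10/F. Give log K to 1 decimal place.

log K = 10.5

The Sn²⁺/Sn couple is reduced (cathode); E°cell = −0.13 − (−0.44) = +0.31 V with n = 2.
At equilibrium E = 0, so log K = nE°cell / 0.0592 = (2)(+0.31) / 0.0592 = 10.5.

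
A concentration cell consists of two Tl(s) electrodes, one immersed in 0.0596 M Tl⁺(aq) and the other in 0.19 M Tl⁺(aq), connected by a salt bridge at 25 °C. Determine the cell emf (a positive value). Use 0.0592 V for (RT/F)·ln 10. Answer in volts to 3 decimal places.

For a concentration cell E°cell = 0, since both electrodes use the same couple.
The compartment with the higher Tl⁺(aq) concentration (0.19 M) acts as the cathode; ions are reduced there and produced at the dilute (0.0596 M) anode.
With n = 1, Ecell = −(0.0592/1)·log([dilute]/[conc]) = −(0.0592/1)·log(0.0596/0.19) = +0.030 V.

0.030 V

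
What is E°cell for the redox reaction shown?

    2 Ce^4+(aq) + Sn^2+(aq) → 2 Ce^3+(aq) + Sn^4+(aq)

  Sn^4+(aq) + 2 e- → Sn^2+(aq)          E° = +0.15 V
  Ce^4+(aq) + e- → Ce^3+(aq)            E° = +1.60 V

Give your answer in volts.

+1.45 V

Ce^4+(aq) gains electrons, so the Ce⁴⁺/Ce³⁺ couple is the cathode; the Sn⁴⁺/Sn²⁺ couple is the anode.
E°cell = E°(cathode) − E°(anode) = +1.60 − (+0.15) = +1.45 V.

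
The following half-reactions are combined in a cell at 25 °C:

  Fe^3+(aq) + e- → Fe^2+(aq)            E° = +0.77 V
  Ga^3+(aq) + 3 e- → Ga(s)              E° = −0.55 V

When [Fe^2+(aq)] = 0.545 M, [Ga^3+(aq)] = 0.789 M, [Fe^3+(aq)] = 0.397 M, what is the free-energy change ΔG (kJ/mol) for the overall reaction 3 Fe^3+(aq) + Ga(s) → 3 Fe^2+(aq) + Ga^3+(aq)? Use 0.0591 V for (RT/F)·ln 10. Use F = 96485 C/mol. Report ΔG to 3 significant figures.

−380 kJ/mol

With Fe³⁺/Fe²⁺ reduced at the cathode, E°cell = +0.77 − (−0.55) = +1.32 V and n = 3.
Here Q = ([Fe^2+(aq)]^3·[Ga^3+(aq)]) / [Fe^3+(aq)]^3 = 2.04 (log Q = 0.310), giving E = +1.32 − (0.0591/3)·(0.310) = +1.3139 V.
Then ΔG = −nFE = −3 × 96485 × +1.3139 J/mol = −380 kJ/mol.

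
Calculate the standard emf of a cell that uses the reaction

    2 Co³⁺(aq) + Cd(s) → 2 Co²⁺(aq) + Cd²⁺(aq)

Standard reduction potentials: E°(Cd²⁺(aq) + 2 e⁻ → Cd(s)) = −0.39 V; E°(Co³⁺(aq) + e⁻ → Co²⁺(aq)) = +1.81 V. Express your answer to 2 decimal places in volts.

Co³⁺(aq) gains electrons, so the Co³⁺/Co²⁺ couple is the cathode; the Cd²⁺/Cd couple is the anode.
E°cell = E°(cathode) − E°(anode) = +1.81 − (−0.39) = +2.20 V.
The positive value indicates the reaction is spontaneous as written.

+2.20 V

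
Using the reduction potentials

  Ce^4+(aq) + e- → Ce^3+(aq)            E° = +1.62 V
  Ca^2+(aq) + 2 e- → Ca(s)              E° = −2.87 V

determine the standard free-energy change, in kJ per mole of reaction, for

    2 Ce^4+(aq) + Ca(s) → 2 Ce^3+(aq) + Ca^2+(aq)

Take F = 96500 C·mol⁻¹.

−867 kJ/mol

In the reaction as written Ce^4+(aq) is reduced, so the Ce⁴⁺/Ce³⁺ couple is the cathode and Ca²⁺/Ca is the anode.
E°cell = +1.62 − (−2.87) = +4.49 V; balancing electrons gives n = 2.
ΔG° = −nFE°cell = −(2)(96500)(+4.49) J/mol = −867 kJ/mol.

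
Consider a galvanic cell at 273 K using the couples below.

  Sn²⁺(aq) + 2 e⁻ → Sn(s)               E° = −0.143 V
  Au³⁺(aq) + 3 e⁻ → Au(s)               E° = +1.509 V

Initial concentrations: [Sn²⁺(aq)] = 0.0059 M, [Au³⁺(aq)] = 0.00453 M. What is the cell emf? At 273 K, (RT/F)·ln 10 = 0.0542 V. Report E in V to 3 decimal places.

Since E°(Au³⁺/Au) > E°(Sn²⁺/Sn), Au³⁺/Au serves as the cathode.
E°cell = +1.509 − (−0.143) = +1.652 V, with n = 6 electrons transferred.
The balanced reaction is 2 Au³⁺(aq) + 3 Sn(s) → 2 Au(s) + 3 Sn²⁺(aq), so Q = [Sn²⁺(aq)]^3 / [Au³⁺(aq)]^2 = 0.01 and log Q = −2.000.
Applying E = E° − (RT ln10/nF)·log Q gives +1.652 − (0.0542/6)(−2.000) = +1.670 V.

+1.670 V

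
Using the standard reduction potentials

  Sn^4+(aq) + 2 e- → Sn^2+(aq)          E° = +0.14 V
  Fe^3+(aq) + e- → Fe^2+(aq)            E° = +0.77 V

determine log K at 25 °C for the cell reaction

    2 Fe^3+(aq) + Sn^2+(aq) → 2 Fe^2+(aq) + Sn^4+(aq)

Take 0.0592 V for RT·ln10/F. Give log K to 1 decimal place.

log K = 21.3

The Fe³⁺/Fe²⁺ couple is reduced (cathode); E°cell = +0.77 − (+0.14) = +0.63 V with n = 2.
At equilibrium E = 0, so log K = nE°cell / 0.0592 = (2)(+0.63) / 0.0592 = 21.3.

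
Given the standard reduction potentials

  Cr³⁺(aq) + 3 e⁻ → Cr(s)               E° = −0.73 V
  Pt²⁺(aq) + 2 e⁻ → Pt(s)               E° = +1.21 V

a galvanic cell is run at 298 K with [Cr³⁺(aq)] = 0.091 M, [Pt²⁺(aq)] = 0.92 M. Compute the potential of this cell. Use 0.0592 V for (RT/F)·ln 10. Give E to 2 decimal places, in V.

+1.96 V

Pt²⁺/Pt is reduced (cathode, E° = +1.21 V) and Cr³⁺/Cr is oxidized (anode).
E°cell = +1.21 − (−0.73) = +1.94 V, with n = 6 electrons transferred.
The balanced reaction is 3 Pt²⁺(aq) + 2 Cr(s) → 3 Pt(s) + 2 Cr³⁺(aq), so Q = [Cr³⁺(aq)]^2 / [Pt²⁺(aq)]^3 = 0.0106 and log Q = −1.973.
Applying E = E° − (RT ln10/nF)·log Q gives +1.94 − (0.0592/6)(−1.973) = +1.96 V.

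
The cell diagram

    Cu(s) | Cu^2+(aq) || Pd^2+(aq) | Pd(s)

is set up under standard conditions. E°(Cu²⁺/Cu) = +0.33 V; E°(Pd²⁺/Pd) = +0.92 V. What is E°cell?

By convention the left-hand electrode in cell notation is the anode (oxidation) and the right-hand electrode is the cathode (reduction).
E°cell = E°(right) − E°(left) = +0.92 − (+0.33) = +0.59 V.

+0.59 V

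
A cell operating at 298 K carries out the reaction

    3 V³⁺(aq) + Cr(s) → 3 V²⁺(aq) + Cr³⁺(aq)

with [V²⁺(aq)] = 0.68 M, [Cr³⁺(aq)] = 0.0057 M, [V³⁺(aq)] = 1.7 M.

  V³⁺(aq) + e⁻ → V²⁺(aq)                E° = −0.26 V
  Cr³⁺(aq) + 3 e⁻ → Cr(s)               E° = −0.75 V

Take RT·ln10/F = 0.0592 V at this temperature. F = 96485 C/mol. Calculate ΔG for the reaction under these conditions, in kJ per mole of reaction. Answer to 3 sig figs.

−161 kJ/mol

E°cell = −0.26 − (−0.75) = +0.49 V; the balanced reaction transfers n = 3 electrons.
Here Q = ([V²⁺(aq)]^3·[Cr³⁺(aq)]) / [V³⁺(aq)]^3 = 0.000365 (log Q = −3.438), giving E = +0.49 − (0.0592/3)·(−3.438) = +0.5578 V.
ΔG = −nFE = −(3)(96485)(+0.5578) J/mol = −161 kJ/mol.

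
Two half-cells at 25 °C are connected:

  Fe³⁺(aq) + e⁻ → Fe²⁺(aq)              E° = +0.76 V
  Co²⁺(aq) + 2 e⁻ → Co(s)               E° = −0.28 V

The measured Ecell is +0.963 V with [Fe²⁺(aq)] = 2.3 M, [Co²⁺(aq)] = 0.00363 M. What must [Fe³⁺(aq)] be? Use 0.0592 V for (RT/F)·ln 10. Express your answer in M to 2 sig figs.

0.0069 M

With Fe³⁺/Fe²⁺ at the cathode and Co²⁺/Co at the anode, E°cell = +0.76 − (−0.28) = +1.04 V (n = 2).
From the Nernst equation, log Q = n(E° − E)/0.0592 = 2·(+1.04 − (+0.963))/0.0592 = 2.601.
The balanced reaction is 2 Fe³⁺(aq) + Co(s) → 2 Fe²⁺(aq) + Co²⁺(aq), so Q = ([Fe²⁺(aq)]^2·[Co²⁺(aq)]) / [Fe³⁺(aq)]^2.
Solving for the unknown gives log [Fe³⁺(aq)] = −2.159, so [Fe³⁺(aq)] ≈ 0.0069 M.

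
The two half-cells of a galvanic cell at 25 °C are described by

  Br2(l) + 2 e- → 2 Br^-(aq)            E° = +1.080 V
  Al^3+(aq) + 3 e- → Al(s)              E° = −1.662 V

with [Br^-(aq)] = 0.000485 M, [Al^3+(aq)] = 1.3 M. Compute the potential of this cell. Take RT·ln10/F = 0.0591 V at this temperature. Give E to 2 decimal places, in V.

The Br₂/Br⁻ couple has the more positive E°, so it is the cathode; Al³⁺/Al is the anode.
E°cell = +1.080 − (−1.662) = +2.742 V, with n = 6 electrons transferred.
For the overall reaction 3 Br2(l) + 2 Al(s) → 6 Br^-(aq) + 2 Al^3+(aq), Q = [Br^-(aq)]^6·[Al^3+(aq)]^2 = 2.2×10^−20, giving log Q = −19.658.
E = E° − (0.0591/n)·log Q = +2.742 − (0.0591/6)(−19.658) = +2.94 V.

+2.94 V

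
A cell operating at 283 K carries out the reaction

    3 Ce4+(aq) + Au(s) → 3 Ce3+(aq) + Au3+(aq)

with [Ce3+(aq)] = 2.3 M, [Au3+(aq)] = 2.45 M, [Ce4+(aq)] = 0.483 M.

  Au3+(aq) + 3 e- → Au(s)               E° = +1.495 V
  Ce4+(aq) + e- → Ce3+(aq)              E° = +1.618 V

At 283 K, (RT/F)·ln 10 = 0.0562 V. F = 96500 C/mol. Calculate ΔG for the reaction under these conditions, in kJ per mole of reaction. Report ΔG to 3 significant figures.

−22.5 kJ/mol

With Ce⁴⁺/Ce³⁺ reduced at the cathode, E°cell = +1.618 − (+1.495) = +0.123 V and n = 3.
Q = ([Ce3+(aq)]^3·[Au3+(aq)]) / [Ce4+(aq)]^3 = 265, so log Q = 2.423 and E = +0.123 − (0.0562/3)(2.423) = +0.0776 V.
Then ΔG = −nFE = −3 × 96500 × +0.0776 J/mol = −22.5 kJ/mol.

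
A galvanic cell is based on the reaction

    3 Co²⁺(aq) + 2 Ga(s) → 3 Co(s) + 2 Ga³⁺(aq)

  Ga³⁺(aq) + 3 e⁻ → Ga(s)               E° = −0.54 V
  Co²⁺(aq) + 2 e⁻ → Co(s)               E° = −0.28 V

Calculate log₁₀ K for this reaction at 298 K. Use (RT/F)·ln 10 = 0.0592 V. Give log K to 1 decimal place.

The Co²⁺/Co couple is reduced (cathode); E°cell = −0.28 − (−0.54) = +0.26 V with n = 6.
At equilibrium E = 0, so log K = nE°cell / 0.0592 = (6)(+0.26) / 0.0592 = 26.4.

log K = 26.4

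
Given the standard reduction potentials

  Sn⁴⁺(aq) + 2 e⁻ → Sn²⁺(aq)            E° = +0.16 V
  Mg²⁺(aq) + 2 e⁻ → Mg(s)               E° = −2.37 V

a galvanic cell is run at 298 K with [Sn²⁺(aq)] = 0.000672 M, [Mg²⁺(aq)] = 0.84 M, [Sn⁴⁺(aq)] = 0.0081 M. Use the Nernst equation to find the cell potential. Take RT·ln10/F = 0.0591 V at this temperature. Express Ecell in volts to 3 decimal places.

+2.564 V

Sn⁴⁺/Sn²⁺ is reduced (cathode, E° = +0.16 V) and Mg²⁺/Mg is oxidized (anode).
E°cell = E°cat − E°an = +0.16 − (−2.37) = +2.53 V; n = 2.
The balanced reaction is Sn⁴⁺(aq) + Mg(s) → Sn²⁺(aq) + Mg²⁺(aq), so Q = ([Sn²⁺(aq)]·[Mg²⁺(aq)]) / [Sn⁴⁺(aq)] = 0.0697 and log Q = −1.157.
Applying E = E° − (RT ln10/nF)·log Q gives +2.53 − (0.0591/2)(−1.157) = +2.564 V.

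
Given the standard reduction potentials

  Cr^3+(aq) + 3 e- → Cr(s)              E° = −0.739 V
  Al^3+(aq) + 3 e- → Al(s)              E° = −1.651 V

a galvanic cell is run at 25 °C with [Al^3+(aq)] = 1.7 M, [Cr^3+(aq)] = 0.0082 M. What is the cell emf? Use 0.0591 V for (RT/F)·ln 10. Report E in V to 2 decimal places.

+0.87 V

Cr³⁺/Cr is reduced (cathode, E° = −0.739 V) and Al³⁺/Al is oxidized (anode).
The standard potential is −0.739 − (−1.651) = +0.912 V and the balanced reaction transfers n = 3 electrons.
Balancing gives Cr^3+(aq) + Al(s) → Cr(s) + Al^3+(aq); hence Q = [Al^3+(aq)] / [Cr^3+(aq)] = 207 (log Q = 2.317).
E = E° − (0.0591/n)·log Q = +0.912 − (0.0591/3)(2.317) = +0.87 V.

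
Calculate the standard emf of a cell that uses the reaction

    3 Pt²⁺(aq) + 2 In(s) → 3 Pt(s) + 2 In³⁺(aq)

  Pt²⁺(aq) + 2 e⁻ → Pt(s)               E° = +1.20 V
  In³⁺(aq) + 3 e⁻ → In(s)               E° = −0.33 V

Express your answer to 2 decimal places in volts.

+1.53 V

Pt²⁺(aq) gains electrons, so the Pt²⁺/Pt couple is the cathode; the In³⁺/In couple is the anode.
E°cell = E°(cathode) − E°(anode) = +1.20 − (−0.33) = +1.53 V.
The positive value indicates the reaction is spontaneous as written.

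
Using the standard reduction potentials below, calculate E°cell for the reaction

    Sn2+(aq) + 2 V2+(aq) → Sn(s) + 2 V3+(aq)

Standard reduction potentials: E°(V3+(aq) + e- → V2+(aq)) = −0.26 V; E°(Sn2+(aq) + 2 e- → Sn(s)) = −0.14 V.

+0.12 V

In the reaction as written, Sn2+(aq) is reduced (cathode) and V3+(aq) is produced by oxidation at the anode.
E°cell = E°(cathode) − E°(anode) = −0.14 − (−0.26) = +0.12 V.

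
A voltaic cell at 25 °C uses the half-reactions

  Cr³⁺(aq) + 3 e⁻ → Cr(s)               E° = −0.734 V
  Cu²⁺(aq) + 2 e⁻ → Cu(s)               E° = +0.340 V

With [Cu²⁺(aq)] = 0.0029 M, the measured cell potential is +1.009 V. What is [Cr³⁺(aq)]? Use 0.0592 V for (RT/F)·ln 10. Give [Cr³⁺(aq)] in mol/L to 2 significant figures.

With Cu²⁺/Cu at the cathode and Cr³⁺/Cr at the anode, E°cell = +0.340 − (−0.734) = +1.074 V (n = 6).
Rearranging E = E° − (0.0592/n)·log Q gives log Q = 6(+1.074 − (+1.009))/0.0592 = 6.588.
For 3 Cu²⁺(aq) + 2 Cr(s) → 3 Cu(s) + 2 Cr³⁺(aq), the reaction quotient is Q = [Cr³⁺(aq)]^2 / [Cu²⁺(aq)]^3.
Solving for the unknown gives log [Cr³⁺(aq)] = −0.512, so [Cr³⁺(aq)] ≈ 0.31 M.

0.31 M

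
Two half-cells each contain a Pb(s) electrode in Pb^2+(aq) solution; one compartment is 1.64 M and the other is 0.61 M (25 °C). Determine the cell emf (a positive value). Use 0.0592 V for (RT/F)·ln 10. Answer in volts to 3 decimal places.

0.013 V

For a concentration cell E°cell = 0, since both electrodes use the same couple.
The compartment with the higher Pb^2+(aq) concentration (1.64 M) acts as the cathode; ions are reduced there and produced at the dilute (0.61 M) anode.
With n = 2, Ecell = −(0.0592/2)·log([dilute]/[conc]) = −(0.0592/2)·log(0.61/1.64) = +0.013 V.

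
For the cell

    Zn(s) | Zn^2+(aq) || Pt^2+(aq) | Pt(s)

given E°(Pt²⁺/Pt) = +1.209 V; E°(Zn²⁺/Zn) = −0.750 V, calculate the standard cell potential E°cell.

By convention the left-hand electrode in cell notation is the anode (oxidation) and the right-hand electrode is the cathode (reduction).
E°cell = E°(right) − E°(left) = +1.209 − (−0.750) = +1.959 V.

+1.959 V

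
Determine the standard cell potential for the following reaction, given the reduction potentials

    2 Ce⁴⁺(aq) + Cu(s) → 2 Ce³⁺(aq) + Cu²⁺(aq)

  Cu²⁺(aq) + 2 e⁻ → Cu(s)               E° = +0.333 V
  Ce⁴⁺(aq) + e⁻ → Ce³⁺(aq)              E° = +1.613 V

In the reaction as written, Ce⁴⁺(aq) is reduced (cathode) and Cu²⁺(aq) is produced by oxidation at the anode.
E°cell = E°(cathode) − E°(anode) = +1.613 − (+0.333) = +1.280 V.

+1.280 V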